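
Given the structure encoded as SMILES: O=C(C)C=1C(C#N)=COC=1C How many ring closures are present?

In SMILES, each pair of matching ring-closure digits denotes one ring-closing bond; the number of such bonds equals the number of independent rings.
Ring-closure bonds here: 1.

1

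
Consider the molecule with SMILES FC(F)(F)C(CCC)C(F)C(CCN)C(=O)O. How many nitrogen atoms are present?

Scan the SMILES for N atoms (remember two-letter symbols like Cl and Br are single atoms).
Nitrogen count: 1.

1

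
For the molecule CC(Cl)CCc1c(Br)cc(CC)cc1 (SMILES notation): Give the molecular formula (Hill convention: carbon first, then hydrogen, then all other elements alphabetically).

Walk through each heavy atom and fill implicit hydrogens from standard valence (C 4, N 3, O 2, S 2, halogen 1); for lowercase aromatic atoms, an aromatic c carries 1 H when it has two neighbours and 0 H with three, and aromatic n carries 0 H:
  atom 1: C, bond orders sum to 1 (valence 4) → 3 H
  atom 2: C, bond orders sum to 3 (valence 4) → 1 H
  atom 3: Cl (halogen, monovalent) → 0 H
  atom 4: C, bond orders sum to 2 (valence 4) → 2 H
  atom 5: C, bond orders sum to 2 (valence 4) → 2 H
  atom 6: aromatic c, 3 neighbours → 0 H
  atom 7: aromatic c, 3 neighbours → 0 H
  atom 8: Br (halogen, monovalent) → 0 H
  atom 9: aromatic c, 2 neighbours → 1 H
  atom 10: aromatic c, 3 neighbours → 0 H
  atom 11: C, bond orders sum to 2 (valence 4) → 2 H
  atom 12: C, bond orders sum to 1 (valence 4) → 3 H
  atom 13: aromatic c, 2 neighbours → 1 H
  atom 14: aromatic c, 2 neighbours → 1 H
Totals → C:12, H:16, Br:1, Cl:1.

C12H16BrCl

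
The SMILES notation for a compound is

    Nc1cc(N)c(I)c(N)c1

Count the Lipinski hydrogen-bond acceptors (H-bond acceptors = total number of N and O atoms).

N atoms: 3; O atoms: 0.
Lipinski HBA = 3 + 0 = 3.

3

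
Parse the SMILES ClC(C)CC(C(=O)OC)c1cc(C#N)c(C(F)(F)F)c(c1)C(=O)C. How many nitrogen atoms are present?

1

Scan the SMILES for N atoms (remember two-letter symbols like Cl and Br are single atoms).
Nitrogen count: 1.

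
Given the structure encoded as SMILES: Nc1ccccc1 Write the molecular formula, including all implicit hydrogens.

C6H7N

Walk through each heavy atom and fill implicit hydrogens from standard valence (C 4, N 3, O 2, S 2, halogen 1); for lowercase aromatic atoms, an aromatic c carries 1 H when it has two neighbours and 0 H with three, and aromatic n carries 0 H:
  atom 1: N, bond orders sum to 1 (valence 3) → 2 H
  atom 2: aromatic c, 3 neighbours → 0 H
  atom 3: aromatic c, 2 neighbours → 1 H
  atom 4: aromatic c, 2 neighbours → 1 H
  atom 5: aromatic c, 2 neighbours → 1 H
  atom 6: aromatic c, 2 neighbours → 1 H
  atom 7: aromatic c, 2 neighbours → 1 H
Totals → C:6, H:7, N:1.
In Hill order: C6H7N.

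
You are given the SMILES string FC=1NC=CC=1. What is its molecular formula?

Walk through each heavy atom and fill implicit hydrogens from standard valence (C 4, N 3, O 2, S 2, halogen 1):
  atom 1: F (halogen, monovalent) → 0 H
  atom 2: C, bond orders sum to 4 (valence 4) → 0 H
  atom 3: N, bond orders sum to 2 (valence 3) → 1 H
  atom 4: C, bond orders sum to 3 (valence 4) → 1 H
  atom 5: C, bond orders sum to 3 (valence 4) → 1 H
  atom 6: C, bond orders sum to 3 (valence 4) → 1 H
Totals → C:4, H:4, F:1, N:1.

C4H4FN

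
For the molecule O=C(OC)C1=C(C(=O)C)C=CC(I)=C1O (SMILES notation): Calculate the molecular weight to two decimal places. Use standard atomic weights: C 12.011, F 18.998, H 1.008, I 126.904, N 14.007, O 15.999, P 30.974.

320.08 g/mol

First, the molecular formula is C10H9IO4 (counting implicit H from valence).
  C: 10 × 12.011 = 120.110
  H: 9 × 1.008 = 9.072
  I: 1 × 126.904 = 126.904
  O: 4 × 15.999 = 63.996
Sum: 10×12.011 + 9×1.008 + 1×126.904 + 4×15.999 = 320.082 → 320.08 g/mol.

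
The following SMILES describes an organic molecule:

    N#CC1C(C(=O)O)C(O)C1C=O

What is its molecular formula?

C7H7NO4

Walk through each heavy atom and fill implicit hydrogens from standard valence (C 4, N 3, O 2, S 2, halogen 1):
  atom 1: N, bond orders sum to 3 (valence 3) → 0 H
  atom 2: C, bond orders sum to 4 (valence 4) → 0 H
  atom 3: C, bond orders sum to 3 (valence 4) → 1 H
  atom 4: C, bond orders sum to 3 (valence 4) → 1 H
  atom 5: C, bond orders sum to 4 (valence 4) → 0 H
  atom 6: O, bond orders sum to 2 (valence 2) → 0 H
  atom 7: O, bond orders sum to 1 (valence 2) → 1 H
  atom 8: C, bond orders sum to 3 (valence 4) → 1 H
  atom 9: O, bond orders sum to 1 (valence 2) → 1 H
  atom 10: C, bond orders sum to 3 (valence 4) → 1 H
  atom 11: C, bond orders sum to 3 (valence 4) → 1 H
  atom 12: O, bond orders sum to 2 (valence 2) → 0 H
Totals → C:7, H:7, N:1, O:4.
In Hill order: C7H7NO4.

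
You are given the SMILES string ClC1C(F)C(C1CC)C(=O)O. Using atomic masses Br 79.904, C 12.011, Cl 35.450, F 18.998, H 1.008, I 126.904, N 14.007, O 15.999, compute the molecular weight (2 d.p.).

First, the molecular formula is C7H10ClFO2 (counting implicit H from valence).
  C: 7 × 12.011 = 84.077
  Cl: 1 × 35.450 = 35.450
  F: 1 × 18.998 = 18.998
  H: 10 × 1.008 = 10.080
  O: 2 × 15.999 = 31.998
Sum: 7×12.011 + 1×35.450 + 1×18.998 + 10×1.008 + 2×15.999 = 180.603 → 180.60 g/mol.

180.60 g/mol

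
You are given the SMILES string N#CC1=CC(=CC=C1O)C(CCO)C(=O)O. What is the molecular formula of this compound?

C11H11NO4

Walk through each heavy atom and fill implicit hydrogens from standard valence (C 4, N 3, O 2, S 2, halogen 1):
  atom 1: N, bond orders sum to 3 (valence 3) → 0 H
  atom 2: C, bond orders sum to 4 (valence 4) → 0 H
  atom 3: C, bond orders sum to 4 (valence 4) → 0 H
  atom 4: C, bond orders sum to 3 (valence 4) → 1 H
  atom 5: C, bond orders sum to 4 (valence 4) → 0 H
  atom 6: C, bond orders sum to 3 (valence 4) → 1 H
  atom 7: C, bond orders sum to 3 (valence 4) → 1 H
  atom 8: C, bond orders sum to 4 (valence 4) → 0 H
  atom 9: O, bond orders sum to 1 (valence 2) → 1 H
  atom 10: C, bond orders sum to 3 (valence 4) → 1 H
  atom 11: C, bond orders sum to 2 (valence 4) → 2 H
  atom 12: C, bond orders sum to 2 (valence 4) → 2 H
  atom 13: O, bond orders sum to 1 (valence 2) → 1 H
  atom 14: C, bond orders sum to 4 (valence 4) → 0 H
  atom 15: O, bond orders sum to 2 (valence 2) → 0 H
  atom 16: O, bond orders sum to 1 (valence 2) → 1 H
Totals → C:11, H:11, N:1, O:4.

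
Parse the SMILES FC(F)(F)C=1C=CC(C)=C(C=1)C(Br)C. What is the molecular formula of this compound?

C10H10BrF3

Walk through each heavy atom and fill implicit hydrogens from standard valence (C 4, N 3, O 2, S 2, halogen 1):
  atom 1: F (halogen, monovalent) → 0 H
  atom 2: C, bond orders sum to 4 (valence 4) → 0 H
  atom 3: F (halogen, monovalent) → 0 H
  atom 4: F (halogen, monovalent) → 0 H
  atom 5: C, bond orders sum to 4 (valence 4) → 0 H
  atom 6: C, bond orders sum to 3 (valence 4) → 1 H
  atom 7: C, bond orders sum to 3 (valence 4) → 1 H
  atom 8: C, bond orders sum to 4 (valence 4) → 0 H
  atom 9: C, bond orders sum to 1 (valence 4) → 3 H
  atom 10: C, bond orders sum to 4 (valence 4) → 0 H
  atom 11: C, bond orders sum to 3 (valence 4) → 1 H
  atom 12: C, bond orders sum to 3 (valence 4) → 1 H
  atom 13: Br (halogen, monovalent) → 0 H
  atom 14: C, bond orders sum to 1 (valence 4) → 3 H
Totals → C:10, H:10, Br:1, F:3.
In Hill order: C10H10BrF3.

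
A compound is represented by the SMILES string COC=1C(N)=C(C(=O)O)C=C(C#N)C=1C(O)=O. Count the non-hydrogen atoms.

17

Every atom symbol written in the SMILES (organic subset) is one heavy atom; implicit H are not written.
Heavy atoms by element → C:10, N:2, O:5.
Total: 17.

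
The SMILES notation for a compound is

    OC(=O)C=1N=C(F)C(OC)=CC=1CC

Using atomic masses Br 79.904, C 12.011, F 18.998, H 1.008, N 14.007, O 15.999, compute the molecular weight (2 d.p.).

199.18 g/mol

First, the molecular formula is C9H10FNO3 (counting implicit H from valence).
  C: 9 × 12.011 = 108.099
  F: 1 × 18.998 = 18.998
  H: 10 × 1.008 = 10.080
  N: 1 × 14.007 = 14.007
  O: 3 × 15.999 = 47.997
Sum: 9×12.011 + 1×18.998 + 10×1.008 + 1×14.007 + 3×15.999 = 199.181 → 199.18 g/mol.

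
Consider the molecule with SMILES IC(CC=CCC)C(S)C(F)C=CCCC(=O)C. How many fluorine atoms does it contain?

1

Scan the SMILES for F atoms (remember two-letter symbols like Cl and Br are single atoms).
Fluorine count: 1.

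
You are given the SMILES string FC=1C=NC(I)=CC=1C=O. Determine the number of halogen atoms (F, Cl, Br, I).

2

Halogen atoms appear at heavy-atom positions 1, 6 (1×F, 1×I).
Other groups present: 1 aldehyde.
Halogen count: 2.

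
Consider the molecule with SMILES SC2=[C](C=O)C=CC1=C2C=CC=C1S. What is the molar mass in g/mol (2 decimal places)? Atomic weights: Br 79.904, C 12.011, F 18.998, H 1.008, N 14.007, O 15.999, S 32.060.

First, the molecular formula is C11H8OS2 (counting implicit H from valence).
  C: 11 × 12.011 = 132.121
  H: 8 × 1.008 = 8.064
  O: 1 × 15.999 = 15.999
  S: 2 × 32.060 = 64.120
Sum: 11×12.011 + 8×1.008 + 1×15.999 + 2×32.060 = 220.304 → 220.30 g/mol.

220.30 g/mol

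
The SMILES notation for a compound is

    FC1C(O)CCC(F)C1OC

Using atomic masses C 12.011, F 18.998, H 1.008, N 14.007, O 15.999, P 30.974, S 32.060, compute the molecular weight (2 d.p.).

First, the molecular formula is C7H12F2O2 (counting implicit H from valence).
  C: 7 × 12.011 = 84.077
  F: 2 × 18.998 = 37.996
  H: 12 × 1.008 = 12.096
  O: 2 × 15.999 = 31.998
Sum: 7×12.011 + 2×18.998 + 12×1.008 + 2×15.999 = 166.167 → 166.17 g/mol.

166.17 g/mol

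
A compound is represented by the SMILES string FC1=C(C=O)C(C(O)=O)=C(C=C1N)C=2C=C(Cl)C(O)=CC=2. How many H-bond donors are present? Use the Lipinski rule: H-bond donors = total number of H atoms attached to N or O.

Donors: find every N or O and count the H atoms it carries.
  atom 5 (O): bond orders sum to 2 → 0 H
  atom 8 (O): bond orders sum to 1 → 1 H
  atom 9 (O): bond orders sum to 2 → 0 H
  atom 13 (N): bond orders sum to 1 → 2 H
  atom 19 (O): bond orders sum to 1 → 1 H
Lipinski HBD = 4.

4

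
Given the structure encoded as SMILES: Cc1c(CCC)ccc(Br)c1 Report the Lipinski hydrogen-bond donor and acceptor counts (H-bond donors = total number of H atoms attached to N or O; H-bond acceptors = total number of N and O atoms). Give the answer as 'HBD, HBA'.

Donors: find every N or O and count the H atoms it carries.
  (no N or O atoms present)
Lipinski HBD = 0.
Acceptors: N atoms = 0, O atoms = 0 → HBA = 0.

0, 0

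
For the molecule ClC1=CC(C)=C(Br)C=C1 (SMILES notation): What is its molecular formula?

Walk through each heavy atom and fill implicit hydrogens from standard valence (C 4, N 3, O 2, S 2, halogen 1):
  atom 1: Cl (halogen, monovalent) → 0 H
  atom 2: C, bond orders sum to 4 (valence 4) → 0 H
  atom 3: C, bond orders sum to 3 (valence 4) → 1 H
  atom 4: C, bond orders sum to 4 (valence 4) → 0 H
  atom 5: C, bond orders sum to 1 (valence 4) → 3 H
  atom 6: C, bond orders sum to 4 (valence 4) → 0 H
  atom 7: Br (halogen, monovalent) → 0 H
  atom 8: C, bond orders sum to 3 (valence 4) → 1 H
  atom 9: C, bond orders sum to 3 (valence 4) → 1 H
Totals → C:7, H:6, Br:1, Cl:1.

C7H6BrCl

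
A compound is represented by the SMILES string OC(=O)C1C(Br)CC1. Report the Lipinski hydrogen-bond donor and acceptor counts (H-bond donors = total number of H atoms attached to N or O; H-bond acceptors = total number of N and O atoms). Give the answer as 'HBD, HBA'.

Donors: find every N or O and count the H atoms it carries.
  atom 1 (O): bond orders sum to 1 → 1 H
  atom 3 (O): bond orders sum to 2 → 0 H
Lipinski HBD = 1.
Acceptors: N atoms = 0, O atoms = 2 → HBA = 2.

1, 2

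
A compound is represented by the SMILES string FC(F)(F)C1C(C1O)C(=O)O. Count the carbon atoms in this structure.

5

Count every carbon token in the SMILES (each C, including those in ring-closure positions and inside branches).
Carbon count: 5.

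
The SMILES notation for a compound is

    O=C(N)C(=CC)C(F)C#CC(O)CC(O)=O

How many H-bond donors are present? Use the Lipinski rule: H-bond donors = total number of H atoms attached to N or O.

Donors: find every N or O and count the H atoms it carries.
  atom 1 (O): bond orders sum to 2 → 0 H
  atom 3 (N): bond orders sum to 1 → 2 H
  atom 12 (O): bond orders sum to 1 → 1 H
  atom 15 (O): bond orders sum to 1 → 1 H
  atom 16 (O): bond orders sum to 2 → 0 H
Lipinski HBD = 4.

4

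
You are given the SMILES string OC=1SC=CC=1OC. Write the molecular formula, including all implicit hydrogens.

Walk through each heavy atom and fill implicit hydrogens from standard valence (C 4, N 3, O 2, S 2, halogen 1):
  atom 1: O, bond orders sum to 1 (valence 2) → 1 H
  atom 2: C, bond orders sum to 4 (valence 4) → 0 H
  atom 3: S, bond orders sum to 2 (valence 2) → 0 H
  atom 4: C, bond orders sum to 3 (valence 4) → 1 H
  atom 5: C, bond orders sum to 3 (valence 4) → 1 H
  atom 6: C, bond orders sum to 4 (valence 4) → 0 H
  atom 7: O, bond orders sum to 2 (valence 2) → 0 H
  atom 8: C, bond orders sum to 1 (valence 4) → 3 H
Totals → C:5, H:6, O:2, S:1.

C5H6O2S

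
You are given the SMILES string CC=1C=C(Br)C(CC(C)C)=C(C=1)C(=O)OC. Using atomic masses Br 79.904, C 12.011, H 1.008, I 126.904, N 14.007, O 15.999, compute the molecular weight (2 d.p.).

285.18 g/mol

First, the molecular formula is C13H17BrO2 (counting implicit H from valence).
  Br: 1 × 79.904 = 79.904
  C: 13 × 12.011 = 156.143
  H: 17 × 1.008 = 17.136
  O: 2 × 15.999 = 31.998
Sum: 1×79.904 + 13×12.011 + 17×1.008 + 2×15.999 = 285.181 → 285.18 g/mol.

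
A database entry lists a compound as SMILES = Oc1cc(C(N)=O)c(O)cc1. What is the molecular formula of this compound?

C7H7NO3

Walk through each heavy atom and fill implicit hydrogens from standard valence (C 4, N 3, O 2, S 2, halogen 1); for lowercase aromatic atoms, an aromatic c carries 1 H when it has two neighbours and 0 H with three, and aromatic n carries 0 H:
  atom 1: O, bond orders sum to 1 (valence 2) → 1 H
  atom 2: aromatic c, 3 neighbours → 0 H
  atom 3: aromatic c, 2 neighbours → 1 H
  atom 4: aromatic c, 3 neighbours → 0 H
  atom 5: C, bond orders sum to 4 (valence 4) → 0 H
  atom 6: N, bond orders sum to 1 (valence 3) → 2 H
  atom 7: O, bond orders sum to 2 (valence 2) → 0 H
  atom 8: aromatic c, 3 neighbours → 0 H
  atom 9: O, bond orders sum to 1 (valence 2) → 1 H
  atom 10: aromatic c, 2 neighbours → 1 H
  atom 11: aromatic c, 2 neighbours → 1 H
Totals → C:7, H:7, N:1, O:3.
In Hill order: C7H7NO3.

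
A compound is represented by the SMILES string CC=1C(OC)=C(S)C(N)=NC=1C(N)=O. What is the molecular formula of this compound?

C8H11N3O2S

Walk through each heavy atom and fill implicit hydrogens from standard valence (C 4, N 3, O 2, S 2, halogen 1):
  atom 1: C, bond orders sum to 1 (valence 4) → 3 H
  atom 2: C, bond orders sum to 4 (valence 4) → 0 H
  atom 3: C, bond orders sum to 4 (valence 4) → 0 H
  atom 4: O, bond orders sum to 2 (valence 2) → 0 H
  atom 5: C, bond orders sum to 1 (valence 4) → 3 H
  atom 6: C, bond orders sum to 4 (valence 4) → 0 H
  atom 7: S, bond orders sum to 1 (valence 2) → 1 H
  atom 8: C, bond orders sum to 4 (valence 4) → 0 H
  atom 9: N, bond orders sum to 1 (valence 3) → 2 H
  atom 10: N, bond orders sum to 3 (valence 3) → 0 H
  atom 11: C, bond orders sum to 4 (valence 4) → 0 H
  atom 12: C, bond orders sum to 4 (valence 4) → 0 H
  atom 13: N, bond orders sum to 1 (valence 3) → 2 H
  atom 14: O, bond orders sum to 2 (valence 2) → 0 H
Totals → C:8, H:11, N:3, O:2, S:1.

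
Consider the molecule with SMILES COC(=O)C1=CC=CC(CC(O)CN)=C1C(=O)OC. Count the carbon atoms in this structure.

13

Count every carbon token in the SMILES (each C, including those in ring-closure positions and inside branches).
Carbon count: 13.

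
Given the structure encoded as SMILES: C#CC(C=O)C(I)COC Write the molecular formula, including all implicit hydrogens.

C7H9IO2

Walk through each heavy atom and fill implicit hydrogens from standard valence (C 4, N 3, O 2, S 2, halogen 1):
  atom 1: C, bond orders sum to 3 (valence 4) → 1 H
  atom 2: C, bond orders sum to 4 (valence 4) → 0 H
  atom 3: C, bond orders sum to 3 (valence 4) → 1 H
  atom 4: C, bond orders sum to 3 (valence 4) → 1 H
  atom 5: O, bond orders sum to 2 (valence 2) → 0 H
  atom 6: C, bond orders sum to 3 (valence 4) → 1 H
  atom 7: I (halogen, monovalent) → 0 H
  atom 8: C, bond orders sum to 2 (valence 4) → 2 H
  atom 9: O, bond orders sum to 2 (valence 2) → 0 H
  atom 10: C, bond orders sum to 1 (valence 4) → 3 H
Totals → C:7, H:9, I:1, O:2.
In Hill order: C7H9IO2.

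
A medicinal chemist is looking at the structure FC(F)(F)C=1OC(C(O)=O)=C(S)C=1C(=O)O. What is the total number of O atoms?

Scan the SMILES for O atoms (remember two-letter symbols like Cl and Br are single atoms).
Oxygen count: 5.

5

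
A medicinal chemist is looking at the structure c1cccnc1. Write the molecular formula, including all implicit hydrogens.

C5H5N

Walk through each heavy atom and fill implicit hydrogens from standard valence (C 4, N 3, O 2, S 2, halogen 1); for lowercase aromatic atoms, an aromatic c carries 1 H when it has two neighbours and 0 H with three, and aromatic n carries 0 H:
  atom 1: aromatic c, 2 neighbours → 1 H
  atom 2: aromatic c, 2 neighbours → 1 H
  atom 3: aromatic c, 2 neighbours → 1 H
  atom 4: aromatic c, 2 neighbours → 1 H
  atom 5: aromatic n, 2 neighbours → 0 H
  atom 6: aromatic c, 2 neighbours → 1 H
Totals → C:5, H:5, N:1.
In Hill order: C5H5N.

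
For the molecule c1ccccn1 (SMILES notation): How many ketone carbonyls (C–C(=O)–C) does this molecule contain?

0

Scan the SMILES for the ketone motif — none present.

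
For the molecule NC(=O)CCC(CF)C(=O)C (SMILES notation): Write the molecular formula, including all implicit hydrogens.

C7H12FNO2

Walk through each heavy atom and fill implicit hydrogens from standard valence (C 4, N 3, O 2, S 2, halogen 1):
  atom 1: N, bond orders sum to 1 (valence 3) → 2 H
  atom 2: C, bond orders sum to 4 (valence 4) → 0 H
  atom 3: O, bond orders sum to 2 (valence 2) → 0 H
  atom 4: C, bond orders sum to 2 (valence 4) → 2 H
  atom 5: C, bond orders sum to 2 (valence 4) → 2 H
  atom 6: C, bond orders sum to 3 (valence 4) → 1 H
  atom 7: C, bond orders sum to 2 (valence 4) → 2 H
  atom 8: F (halogen, monovalent) → 0 H
  atom 9: C, bond orders sum to 4 (valence 4) → 0 H
  atom 10: O, bond orders sum to 2 (valence 2) → 0 H
  atom 11: C, bond orders sum to 1 (valence 4) → 3 H
Totals → C:7, H:12, F:1, N:1, O:2.
In Hill order: C7H12FNO2.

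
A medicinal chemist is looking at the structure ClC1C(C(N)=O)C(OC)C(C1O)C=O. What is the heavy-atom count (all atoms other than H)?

14

Every atom symbol written in the SMILES (organic subset) is one heavy atom; implicit H are not written.
Heavy atoms by element → C:8, Cl:1, N:1, O:4.
Total: 14.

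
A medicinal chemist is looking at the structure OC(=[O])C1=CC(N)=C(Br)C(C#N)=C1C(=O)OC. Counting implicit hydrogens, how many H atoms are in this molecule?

Walk through each heavy atom and fill implicit hydrogens from standard valence (C 4, N 3, O 2, S 2, halogen 1):
  atom 1: O, bond orders sum to 1 (valence 2) → 1 H
  atom 2: C, bond orders sum to 4 (valence 4) → 0 H
  atom 3: O with explicit H count 0
  atom 4: C, bond orders sum to 4 (valence 4) → 0 H
  atom 5: C, bond orders sum to 3 (valence 4) → 1 H
  atom 6: C, bond orders sum to 4 (valence 4) → 0 H
  atom 7: N, bond orders sum to 1 (valence 3) → 2 H
  atom 8: C, bond orders sum to 4 (valence 4) → 0 H
  atom 9: Br (halogen, monovalent) → 0 H
  atom 10: C, bond orders sum to 4 (valence 4) → 0 H
  atom 11: C, bond orders sum to 4 (valence 4) → 0 H
  atom 12: N, bond orders sum to 3 (valence 3) → 0 H
  atom 13: C, bond orders sum to 4 (valence 4) → 0 H
  atom 14: C, bond orders sum to 4 (valence 4) → 0 H
  atom 15: O, bond orders sum to 2 (valence 2) → 0 H
  atom 16: O, bond orders sum to 2 (valence 2) → 0 H
  atom 17: C, bond orders sum to 1 (valence 4) → 3 H
Total hydrogens: 7.

7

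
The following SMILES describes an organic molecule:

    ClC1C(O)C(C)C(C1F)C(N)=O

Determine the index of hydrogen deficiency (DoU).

Degree of unsaturation = (number of rings) + (number of π bonds).
Ring closures in the SMILES: 1.
π bonds: 1 double bond (each 1 DoU) → 1 DoU from unsaturation.
Total DoU = 1 + 1 = 2.

2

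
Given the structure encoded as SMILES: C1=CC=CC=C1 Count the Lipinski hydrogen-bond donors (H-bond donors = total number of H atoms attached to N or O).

0

Donors: find every N or O and count the H atoms it carries.
  (no N or O atoms present)
Lipinski HBD = 0.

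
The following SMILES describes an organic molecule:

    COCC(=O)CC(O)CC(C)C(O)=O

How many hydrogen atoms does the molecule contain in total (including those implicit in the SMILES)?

16

Walk through each heavy atom and fill implicit hydrogens from standard valence (C 4, N 3, O 2, S 2, halogen 1):
  atom 1: C, bond orders sum to 1 (valence 4) → 3 H
  atom 2: O, bond orders sum to 2 (valence 2) → 0 H
  atom 3: C, bond orders sum to 2 (valence 4) → 2 H
  atom 4: C, bond orders sum to 4 (valence 4) → 0 H
  atom 5: O, bond orders sum to 2 (valence 2) → 0 H
  atom 6: C, bond orders sum to 2 (valence 4) → 2 H
  atom 7: C, bond orders sum to 3 (valence 4) → 1 H
  atom 8: O, bond orders sum to 1 (valence 2) → 1 H
  atom 9: C, bond orders sum to 2 (valence 4) → 2 H
  atom 10: C, bond orders sum to 3 (valence 4) → 1 H
  atom 11: C, bond orders sum to 1 (valence 4) → 3 H
  atom 12: C, bond orders sum to 4 (valence 4) → 0 H
  atom 13: O, bond orders sum to 1 (valence 2) → 1 H
  atom 14: O, bond orders sum to 2 (valence 2) → 0 H
Total hydrogens: 16.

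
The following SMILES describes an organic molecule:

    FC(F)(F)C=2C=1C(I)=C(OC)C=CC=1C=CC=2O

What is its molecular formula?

C12H8F3IO2

Walk through each heavy atom and fill implicit hydrogens from standard valence (C 4, N 3, O 2, S 2, halogen 1):
  atom 1: F (halogen, monovalent) → 0 H
  atom 2: C, bond orders sum to 4 (valence 4) → 0 H
  atom 3: F (halogen, monovalent) → 0 H
  atom 4: F (halogen, monovalent) → 0 H
  atom 5: C, bond orders sum to 4 (valence 4) → 0 H
  atom 6: C, bond orders sum to 4 (valence 4) → 0 H
  atom 7: C, bond orders sum to 4 (valence 4) → 0 H
  atom 8: I (halogen, monovalent) → 0 H
  atom 9: C, bond orders sum to 4 (valence 4) → 0 H
  atom 10: O, bond orders sum to 2 (valence 2) → 0 H
  atom 11: C, bond orders sum to 1 (valence 4) → 3 H
  atom 12: C, bond orders sum to 3 (valence 4) → 1 H
  atom 13: C, bond orders sum to 3 (valence 4) → 1 H
  atom 14: C, bond orders sum to 4 (valence 4) → 0 H
  atom 15: C, bond orders sum to 3 (valence 4) → 1 H
  atom 16: C, bond orders sum to 3 (valence 4) → 1 H
  atom 17: C, bond orders sum to 4 (valence 4) → 0 H
  atom 18: O, bond orders sum to 1 (valence 2) → 1 H
Totals → C:12, H:8, F:3, I:1, O:2.
In Hill order: C12H8F3IO2.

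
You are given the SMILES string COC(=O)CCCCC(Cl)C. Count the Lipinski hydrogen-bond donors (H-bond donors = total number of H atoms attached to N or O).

0

Donors: find every N or O and count the H atoms it carries.
  atom 2 (O): bond orders sum to 2 → 0 H
  atom 4 (O): bond orders sum to 2 → 0 H
Lipinski HBD = 0.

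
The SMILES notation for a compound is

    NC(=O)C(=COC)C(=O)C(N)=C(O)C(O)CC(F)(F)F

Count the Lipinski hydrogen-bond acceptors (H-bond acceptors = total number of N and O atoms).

7

N atoms: 2; O atoms: 5.
Lipinski HBA = 2 + 5 = 7.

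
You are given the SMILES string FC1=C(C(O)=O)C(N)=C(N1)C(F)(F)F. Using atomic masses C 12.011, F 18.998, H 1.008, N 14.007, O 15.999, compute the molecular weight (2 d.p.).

First, the molecular formula is C6H4F4N2O2 (counting implicit H from valence).
  C: 6 × 12.011 = 72.066
  F: 4 × 18.998 = 75.992
  H: 4 × 1.008 = 4.032
  N: 2 × 14.007 = 28.014
  O: 2 × 15.999 = 31.998
Sum: 6×12.011 + 4×18.998 + 4×1.008 + 2×14.007 + 2×15.999 = 212.102 → 212.10 g/mol.

212.10 g/mol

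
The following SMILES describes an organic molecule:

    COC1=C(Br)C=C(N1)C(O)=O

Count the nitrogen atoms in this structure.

Scan the SMILES for N atoms (remember two-letter symbols like Cl and Br are single atoms).
Nitrogen count: 1.

1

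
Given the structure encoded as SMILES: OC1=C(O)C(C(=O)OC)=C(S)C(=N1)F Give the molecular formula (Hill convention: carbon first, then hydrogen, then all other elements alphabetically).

Walk through each heavy atom and fill implicit hydrogens from standard valence (C 4, N 3, O 2, S 2, halogen 1):
  atom 1: O, bond orders sum to 1 (valence 2) → 1 H
  atom 2: C, bond orders sum to 4 (valence 4) → 0 H
  atom 3: C, bond orders sum to 4 (valence 4) → 0 H
  atom 4: O, bond orders sum to 1 (valence 2) → 1 H
  atom 5: C, bond orders sum to 4 (valence 4) → 0 H
  atom 6: C, bond orders sum to 4 (valence 4) → 0 H
  atom 7: O, bond orders sum to 2 (valence 2) → 0 H
  atom 8: O, bond orders sum to 2 (valence 2) → 0 H
  atom 9: C, bond orders sum to 1 (valence 4) → 3 H
  atom 10: C, bond orders sum to 4 (valence 4) → 0 H
  atom 11: S, bond orders sum to 1 (valence 2) → 1 H
  atom 12: C, bond orders sum to 4 (valence 4) → 0 H
  atom 13: N, bond orders sum to 3 (valence 3) → 0 H
  atom 14: F (halogen, monovalent) → 0 H
Totals → C:7, H:6, F:1, N:1, O:4, S:1.
In Hill order: C7H6FNO4S.

C7H6FNO4S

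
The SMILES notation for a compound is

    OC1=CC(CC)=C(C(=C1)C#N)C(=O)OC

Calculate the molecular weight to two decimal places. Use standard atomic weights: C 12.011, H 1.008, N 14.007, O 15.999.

First, the molecular formula is C11H11NO3 (counting implicit H from valence).
  C: 11 × 12.011 = 132.121
  H: 11 × 1.008 = 11.088
  N: 1 × 14.007 = 14.007
  O: 3 × 15.999 = 47.997
Sum: 11×12.011 + 11×1.008 + 1×14.007 + 3×15.999 = 205.213 → 205.21 g/mol.

205.21 g/mol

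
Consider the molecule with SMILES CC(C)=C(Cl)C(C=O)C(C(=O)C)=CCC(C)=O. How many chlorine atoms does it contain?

1

Scan the SMILES for Cl atoms (remember two-letter symbols like Cl and Br are single atoms).
Chlorine count: 1.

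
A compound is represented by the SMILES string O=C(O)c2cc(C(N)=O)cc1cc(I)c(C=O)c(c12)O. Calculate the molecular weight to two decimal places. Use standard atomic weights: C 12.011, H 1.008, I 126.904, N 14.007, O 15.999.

First, the molecular formula is C13H8INO5 (counting implicit H from valence).
  C: 13 × 12.011 = 156.143
  H: 8 × 1.008 = 8.064
  I: 1 × 126.904 = 126.904
  N: 1 × 14.007 = 14.007
  O: 5 × 15.999 = 79.995
Sum: 13×12.011 + 8×1.008 + 1×126.904 + 1×14.007 + 5×15.999 = 385.113 → 385.11 g/mol.

385.11 g/mol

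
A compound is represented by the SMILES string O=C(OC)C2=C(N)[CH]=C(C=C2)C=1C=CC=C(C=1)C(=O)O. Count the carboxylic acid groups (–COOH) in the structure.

The carboxylic acid motif appears at heavy-atom position 18 in the SMILES.
Other groups present: 1 ester, 1 primary amine.
Carboxylic acid count: 1.

1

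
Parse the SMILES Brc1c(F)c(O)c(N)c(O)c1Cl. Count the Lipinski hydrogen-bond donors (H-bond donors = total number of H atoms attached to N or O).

Donors: find every N or O and count the H atoms it carries.
  atom 6 (O): bond orders sum to 1 → 1 H
  atom 8 (N): bond orders sum to 1 → 2 H
  atom 10 (O): bond orders sum to 1 → 1 H
Lipinski HBD = 4.

4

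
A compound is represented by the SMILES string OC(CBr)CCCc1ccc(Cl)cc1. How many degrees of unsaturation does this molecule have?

4

Molecular formula: C11H14BrClO.
DoU = (2C + 2 + N − H − X) / 2, where X is the halogen count and O/S are ignored.
    = (2·11 + 2 + 0 − 14 − 2) / 2 = 8 / 2 = 4.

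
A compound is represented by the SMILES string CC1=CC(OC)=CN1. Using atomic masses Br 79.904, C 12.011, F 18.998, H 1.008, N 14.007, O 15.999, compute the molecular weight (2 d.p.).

111.14 g/mol

First, the molecular formula is C6H9NO (counting implicit H from valence).
  C: 6 × 12.011 = 72.066
  H: 9 × 1.008 = 9.072
  N: 1 × 14.007 = 14.007
  O: 1 × 15.999 = 15.999
Sum: 6×12.011 + 9×1.008 + 1×14.007 + 1×15.999 = 111.144 → 111.14 g/mol.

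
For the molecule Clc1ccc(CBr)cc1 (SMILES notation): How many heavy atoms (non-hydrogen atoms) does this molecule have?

Every atom symbol written in the SMILES (organic subset) is one heavy atom; implicit H are not written.
Heavy atoms by element → Br:1, C:7, Cl:1.
Total: 9.

9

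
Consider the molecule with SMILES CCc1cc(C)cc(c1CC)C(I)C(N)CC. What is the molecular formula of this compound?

C15H24IN

Walk through each heavy atom and fill implicit hydrogens from standard valence (C 4, N 3, O 2, S 2, halogen 1); for lowercase aromatic atoms, an aromatic c carries 1 H when it has two neighbours and 0 H with three, and aromatic n carries 0 H:
  atom 1: C, bond orders sum to 1 (valence 4) → 3 H
  atom 2: C, bond orders sum to 2 (valence 4) → 2 H
  atom 3: aromatic c, 3 neighbours → 0 H
  atom 4: aromatic c, 2 neighbours → 1 H
  atom 5: aromatic c, 3 neighbours → 0 H
  atom 6: C, bond orders sum to 1 (valence 4) → 3 H
  atom 7: aromatic c, 2 neighbours → 1 H
  atom 8: aromatic c, 3 neighbours → 0 H
  atom 9: aromatic c, 3 neighbours → 0 H
  atom 10: C, bond orders sum to 2 (valence 4) → 2 H
  atom 11: C, bond orders sum to 1 (valence 4) → 3 H
  atom 12: C, bond orders sum to 3 (valence 4) → 1 H
  atom 13: I (halogen, monovalent) → 0 H
  atom 14: C, bond orders sum to 3 (valence 4) → 1 H
  atom 15: N, bond orders sum to 1 (valence 3) → 2 H
  atom 16: C, bond orders sum to 2 (valence 4) → 2 H
  atom 17: C, bond orders sum to 1 (valence 4) → 3 H
Totals → C:15, H:24, I:1, N:1.
In Hill order: C15H24IN.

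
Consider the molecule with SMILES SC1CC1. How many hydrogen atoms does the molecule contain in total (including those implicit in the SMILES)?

6

Walk through each heavy atom and fill implicit hydrogens from standard valence (C 4, N 3, O 2, S 2, halogen 1):
  atom 1: S, bond orders sum to 1 (valence 2) → 1 H
  atom 2: C, bond orders sum to 3 (valence 4) → 1 H
  atom 3: C, bond orders sum to 2 (valence 4) → 2 H
  atom 4: C, bond orders sum to 2 (valence 4) → 2 H
Total hydrogens: 6.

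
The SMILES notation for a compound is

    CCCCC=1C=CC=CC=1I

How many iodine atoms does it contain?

Scan the SMILES for I atoms (remember two-letter symbols like Cl and Br are single atoms).
Iodine count: 1.

1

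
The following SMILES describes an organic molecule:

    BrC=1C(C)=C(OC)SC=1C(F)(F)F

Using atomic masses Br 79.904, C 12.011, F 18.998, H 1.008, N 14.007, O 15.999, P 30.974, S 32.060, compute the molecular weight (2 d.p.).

First, the molecular formula is C7H6BrF3OS (counting implicit H from valence).
  Br: 1 × 79.904 = 79.904
  C: 7 × 12.011 = 84.077
  F: 3 × 18.998 = 56.994
  H: 6 × 1.008 = 6.048
  O: 1 × 15.999 = 15.999
  S: 1 × 32.060 = 32.060
Sum: 1×79.904 + 7×12.011 + 3×18.998 + 6×1.008 + 1×15.999 + 1×32.060 = 275.082 → 275.08 g/mol.

275.08 g/mol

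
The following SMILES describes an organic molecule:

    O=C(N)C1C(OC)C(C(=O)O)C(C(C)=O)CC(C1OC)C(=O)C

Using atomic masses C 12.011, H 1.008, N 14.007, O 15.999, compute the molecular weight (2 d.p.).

329.35 g/mol

First, the molecular formula is C15H23NO7 (counting implicit H from valence).
  C: 15 × 12.011 = 180.165
  H: 23 × 1.008 = 23.184
  N: 1 × 14.007 = 14.007
  O: 7 × 15.999 = 111.993
Sum: 15×12.011 + 23×1.008 + 1×14.007 + 7×15.999 = 329.349 → 329.35 g/mol.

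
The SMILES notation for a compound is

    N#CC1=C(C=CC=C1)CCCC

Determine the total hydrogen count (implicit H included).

13

Walk through each heavy atom and fill implicit hydrogens from standard valence (C 4, N 3, O 2, S 2, halogen 1):
  atom 1: N, bond orders sum to 3 (valence 3) → 0 H
  atom 2: C, bond orders sum to 4 (valence 4) → 0 H
  atom 3: C, bond orders sum to 4 (valence 4) → 0 H
  atom 4: C, bond orders sum to 4 (valence 4) → 0 H
  atom 5: C, bond orders sum to 3 (valence 4) → 1 H
  atom 6: C, bond orders sum to 3 (valence 4) → 1 H
  atom 7: C, bond orders sum to 3 (valence 4) → 1 H
  atom 8: C, bond orders sum to 3 (valence 4) → 1 H
  atom 9: C, bond orders sum to 2 (valence 4) → 2 H
  atom 10: C, bond orders sum to 2 (valence 4) → 2 H
  atom 11: C, bond orders sum to 2 (valence 4) → 2 H
  atom 12: C, bond orders sum to 1 (valence 4) → 3 H
Total hydrogens: 13.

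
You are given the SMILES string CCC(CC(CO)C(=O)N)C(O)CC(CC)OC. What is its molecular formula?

Walk through each heavy atom and fill implicit hydrogens from standard valence (C 4, N 3, O 2, S 2, halogen 1):
  atom 1: C, bond orders sum to 1 (valence 4) → 3 H
  atom 2: C, bond orders sum to 2 (valence 4) → 2 H
  atom 3: C, bond orders sum to 3 (valence 4) → 1 H
  atom 4: C, bond orders sum to 2 (valence 4) → 2 H
  atom 5: C, bond orders sum to 3 (valence 4) → 1 H
  atom 6: C, bond orders sum to 2 (valence 4) → 2 H
  atom 7: O, bond orders sum to 1 (valence 2) → 1 H
  atom 8: C, bond orders sum to 4 (valence 4) → 0 H
  atom 9: O, bond orders sum to 2 (valence 2) → 0 H
  atom 10: N, bond orders sum to 1 (valence 3) → 2 H
  atom 11: C, bond orders sum to 3 (valence 4) → 1 H
  atom 12: O, bond orders sum to 1 (valence 2) → 1 H
  atom 13: C, bond orders sum to 2 (valence 4) → 2 H
  atom 14: C, bond orders sum to 3 (valence 4) → 1 H
  atom 15: C, bond orders sum to 2 (valence 4) → 2 H
  atom 16: C, bond orders sum to 1 (valence 4) → 3 H
  atom 17: O, bond orders sum to 2 (valence 2) → 0 H
  atom 18: C, bond orders sum to 1 (valence 4) → 3 H
Totals → C:13, H:27, N:1, O:4.
In Hill order: C13H27NO4.

C13H27NO4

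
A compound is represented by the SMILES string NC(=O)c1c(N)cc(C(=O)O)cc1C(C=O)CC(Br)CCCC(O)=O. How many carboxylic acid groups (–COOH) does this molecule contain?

2

The carboxylic acid motif appears at heavy-atom positions 9, 23 in the SMILES.
Other groups present: 1 aldehyde, 1 amide, 1 primary amine.
Carboxylic acid count: 2.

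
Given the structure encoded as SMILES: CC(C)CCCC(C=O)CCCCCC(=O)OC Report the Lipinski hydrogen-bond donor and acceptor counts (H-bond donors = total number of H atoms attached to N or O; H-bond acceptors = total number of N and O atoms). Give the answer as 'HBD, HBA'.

0, 3

Donors: find every N or O and count the H atoms it carries.
  atom 9 (O): bond orders sum to 2 → 0 H
  atom 16 (O): bond orders sum to 2 → 0 H
  atom 17 (O): bond orders sum to 2 → 0 H
Lipinski HBD = 0.
Acceptors: N atoms = 0, O atoms = 3 → HBA = 3.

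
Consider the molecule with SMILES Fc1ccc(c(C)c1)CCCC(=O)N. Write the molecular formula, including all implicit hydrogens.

Walk through each heavy atom and fill implicit hydrogens from standard valence (C 4, N 3, O 2, S 2, halogen 1); for lowercase aromatic atoms, an aromatic c carries 1 H when it has two neighbours and 0 H with three, and aromatic n carries 0 H:
  atom 1: F (halogen, monovalent) → 0 H
  atom 2: aromatic c, 3 neighbours → 0 H
  atom 3: aromatic c, 2 neighbours → 1 H
  atom 4: aromatic c, 2 neighbours → 1 H
  atom 5: aromatic c, 3 neighbours → 0 H
  atom 6: aromatic c, 3 neighbours → 0 H
  atom 7: C, bond orders sum to 1 (valence 4) → 3 H
  atom 8: aromatic c, 2 neighbours → 1 H
  atom 9: C, bond orders sum to 2 (valence 4) → 2 H
  atom 10: C, bond orders sum to 2 (valence 4) → 2 H
  atom 11: C, bond orders sum to 2 (valence 4) → 2 H
  atom 12: C, bond orders sum to 4 (valence 4) → 0 H
  atom 13: O, bond orders sum to 2 (valence 2) → 0 H
  atom 14: N, bond orders sum to 1 (valence 3) → 2 H
Totals → C:11, H:14, F:1, N:1, O:1.

C11H14FNO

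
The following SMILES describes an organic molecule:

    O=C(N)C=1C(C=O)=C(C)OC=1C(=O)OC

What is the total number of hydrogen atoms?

Walk through each heavy atom and fill implicit hydrogens from standard valence (C 4, N 3, O 2, S 2, halogen 1):
  atom 1: O, bond orders sum to 2 (valence 2) → 0 H
  atom 2: C, bond orders sum to 4 (valence 4) → 0 H
  atom 3: N, bond orders sum to 1 (valence 3) → 2 H
  atom 4: C, bond orders sum to 4 (valence 4) → 0 H
  atom 5: C, bond orders sum to 4 (valence 4) → 0 H
  atom 6: C, bond orders sum to 3 (valence 4) → 1 H
  atom 7: O, bond orders sum to 2 (valence 2) → 0 H
  atom 8: C, bond orders sum to 4 (valence 4) → 0 H
  atom 9: C, bond orders sum to 1 (valence 4) → 3 H
  atom 10: O, bond orders sum to 2 (valence 2) → 0 H
  atom 11: C, bond orders sum to 4 (valence 4) → 0 H
  atom 12: C, bond orders sum to 4 (valence 4) → 0 H
  atom 13: O, bond orders sum to 2 (valence 2) → 0 H
  atom 14: O, bond orders sum to 2 (valence 2) → 0 H
  atom 15: C, bond orders sum to 1 (valence 4) → 3 H
Total hydrogens: 9.

9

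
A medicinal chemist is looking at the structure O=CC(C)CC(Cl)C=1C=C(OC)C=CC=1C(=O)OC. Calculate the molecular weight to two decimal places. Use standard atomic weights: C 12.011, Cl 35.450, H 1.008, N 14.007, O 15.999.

First, the molecular formula is C14H17ClO4 (counting implicit H from valence).
  C: 14 × 12.011 = 168.154
  Cl: 1 × 35.450 = 35.450
  H: 17 × 1.008 = 17.136
  O: 4 × 15.999 = 63.996
Sum: 14×12.011 + 1×35.450 + 17×1.008 + 4×15.999 = 284.736 → 284.74 g/mol.

284.74 g/mol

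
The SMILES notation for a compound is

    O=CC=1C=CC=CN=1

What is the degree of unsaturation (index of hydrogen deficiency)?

Molecular formula: C6H5NO.
DoU = (2C + 2 + N − H − X) / 2, where X is the halogen count and O/S are ignored.
    = (2·6 + 2 + 1 − 5 − 0) / 2 = 10 / 2 = 5.

5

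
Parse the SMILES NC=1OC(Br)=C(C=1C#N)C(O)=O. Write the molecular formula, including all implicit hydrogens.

C6H3BrN2O3

Walk through each heavy atom and fill implicit hydrogens from standard valence (C 4, N 3, O 2, S 2, halogen 1):
  atom 1: N, bond orders sum to 1 (valence 3) → 2 H
  atom 2: C, bond orders sum to 4 (valence 4) → 0 H
  atom 3: O, bond orders sum to 2 (valence 2) → 0 H
  atom 4: C, bond orders sum to 4 (valence 4) → 0 H
  atom 5: Br (halogen, monovalent) → 0 H
  atom 6: C, bond orders sum to 4 (valence 4) → 0 H
  atom 7: C, bond orders sum to 4 (valence 4) → 0 H
  atom 8: C, bond orders sum to 4 (valence 4) → 0 H
  atom 9: N, bond orders sum to 3 (valence 3) → 0 H
  atom 10: C, bond orders sum to 4 (valence 4) → 0 H
  atom 11: O, bond orders sum to 1 (valence 2) → 1 H
  atom 12: O, bond orders sum to 2 (valence 2) → 0 H
Totals → C:6, H:3, Br:1, N:2, O:3.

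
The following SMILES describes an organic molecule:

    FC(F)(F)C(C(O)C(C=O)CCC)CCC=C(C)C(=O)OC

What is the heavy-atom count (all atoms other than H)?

Every atom symbol written in the SMILES (organic subset) is one heavy atom; implicit H are not written.
Heavy atoms by element → C:15, F:3, O:4.
Total: 22.

22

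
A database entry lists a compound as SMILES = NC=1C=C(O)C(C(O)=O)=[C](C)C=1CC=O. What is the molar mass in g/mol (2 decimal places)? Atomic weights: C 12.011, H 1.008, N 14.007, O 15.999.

209.20 g/mol

First, the molecular formula is C10H11NO4 (counting implicit H from valence).
  C: 10 × 12.011 = 120.110
  H: 11 × 1.008 = 11.088
  N: 1 × 14.007 = 14.007
  O: 4 × 15.999 = 63.996
Sum: 10×12.011 + 11×1.008 + 1×14.007 + 4×15.999 = 209.201 → 209.20 g/mol.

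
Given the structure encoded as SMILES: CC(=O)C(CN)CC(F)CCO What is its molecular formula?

C8H16FNO2

Walk through each heavy atom and fill implicit hydrogens from standard valence (C 4, N 3, O 2, S 2, halogen 1):
  atom 1: C, bond orders sum to 1 (valence 4) → 3 H
  atom 2: C, bond orders sum to 4 (valence 4) → 0 H
  atom 3: O, bond orders sum to 2 (valence 2) → 0 H
  atom 4: C, bond orders sum to 3 (valence 4) → 1 H
  atom 5: C, bond orders sum to 2 (valence 4) → 2 H
  atom 6: N, bond orders sum to 1 (valence 3) → 2 H
  atom 7: C, bond orders sum to 2 (valence 4) → 2 H
  atom 8: C, bond orders sum to 3 (valence 4) → 1 H
  atom 9: F (halogen, monovalent) → 0 H
  atom 10: C, bond orders sum to 2 (valence 4) → 2 H
  atom 11: C, bond orders sum to 2 (valence 4) → 2 H
  atom 12: O, bond orders sum to 1 (valence 2) → 1 H
Totals → C:8, H:16, F:1, N:1, O:2.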